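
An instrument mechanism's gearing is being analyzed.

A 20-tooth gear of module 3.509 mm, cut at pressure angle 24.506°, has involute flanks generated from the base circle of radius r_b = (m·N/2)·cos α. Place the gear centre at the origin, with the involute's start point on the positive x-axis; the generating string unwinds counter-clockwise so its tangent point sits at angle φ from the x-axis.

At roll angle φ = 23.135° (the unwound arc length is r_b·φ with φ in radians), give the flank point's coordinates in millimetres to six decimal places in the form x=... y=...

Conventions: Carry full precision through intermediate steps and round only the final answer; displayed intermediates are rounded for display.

x=34.426733 y=0.689299

topology: single-mesh involute geometry — m = 3.509, N = 20
pitch radius r_p = m·N/2 = 3.509·20/2 = 35.090000
base radius r_b = r_p·cos α = 35.090000·cos 24.506° = 31.929017
roll angle φ = 23.135° = 0.40378192 rad
x = r_b·(cos φ + φ·sin φ) = 34.426733
y = r_b·(sin φ − φ·cos φ) = 0.689299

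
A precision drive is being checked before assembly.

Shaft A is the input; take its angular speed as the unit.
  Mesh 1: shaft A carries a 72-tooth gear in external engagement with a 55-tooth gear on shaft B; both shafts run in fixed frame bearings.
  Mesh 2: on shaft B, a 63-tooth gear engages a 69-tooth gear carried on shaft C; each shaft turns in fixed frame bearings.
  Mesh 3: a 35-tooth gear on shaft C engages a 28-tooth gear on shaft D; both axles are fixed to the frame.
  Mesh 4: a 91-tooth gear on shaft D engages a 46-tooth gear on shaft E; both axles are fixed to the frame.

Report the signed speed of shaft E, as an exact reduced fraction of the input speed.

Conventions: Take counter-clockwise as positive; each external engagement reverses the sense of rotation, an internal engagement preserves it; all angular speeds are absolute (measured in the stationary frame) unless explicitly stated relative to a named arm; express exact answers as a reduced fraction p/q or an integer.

4-mesh fixed-axis compound train (all bearings frame-fixed)
mesh 1 [72T→55T]: |ω|/ω_in = 1×72/55 = 72/55, sense flips to −
mesh 2 [63T→69T]: |ω|/ω_in = (72/55)×63/69 = 1512/1265, sense flips to +
mesh 3 [35T→28T]: |ω|/ω_in = (1512/1265)×35/28 = 378/253, sense flips to −
mesh 4 [91T→46T]: |ω|/ω_in = (378/253)×91/46 = 17199/5819, sense flips to +
signed output speed (× input speed) = 17199/5819

17199/5819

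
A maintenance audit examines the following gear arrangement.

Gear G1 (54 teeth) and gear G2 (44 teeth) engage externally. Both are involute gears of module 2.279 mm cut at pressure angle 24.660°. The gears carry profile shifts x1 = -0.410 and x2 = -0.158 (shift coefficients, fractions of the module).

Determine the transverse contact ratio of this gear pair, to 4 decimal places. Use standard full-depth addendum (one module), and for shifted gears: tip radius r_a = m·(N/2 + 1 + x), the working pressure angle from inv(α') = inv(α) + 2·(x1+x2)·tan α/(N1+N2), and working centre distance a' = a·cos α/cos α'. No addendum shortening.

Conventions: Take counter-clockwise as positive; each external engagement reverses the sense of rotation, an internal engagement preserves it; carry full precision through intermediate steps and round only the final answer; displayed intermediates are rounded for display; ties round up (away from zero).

1.6324

single-mesh involute tooth geometry (54T engaging 44T at module 2.279)
base radii: r_b1 = 55.921171, r_b2 = 45.565398
tip radii: r_a1 = 62.877610, r_a2 = 52.056918
inv(α') = inv(24.660°) + 2·(-0.410-0.158)·tan α/(54+44) = 0.02338302  ⇒  α' = 23.10564°
a' = a·cos α / cos α' = 111.6710·cos 24.660°/cos 23.10564° = 110.337533
action lengths: √(r_a1²−r_b1²) = 28.747461, √(r_a2²−r_b2²) = 25.173740
base pitch p_b = π·m·cos α = 6.506724
CR = (28.747461 + 25.173740 − 110.337533·sin 23.10564°)/6.506724 = 1.632418
contact ratio ≈ 1.6324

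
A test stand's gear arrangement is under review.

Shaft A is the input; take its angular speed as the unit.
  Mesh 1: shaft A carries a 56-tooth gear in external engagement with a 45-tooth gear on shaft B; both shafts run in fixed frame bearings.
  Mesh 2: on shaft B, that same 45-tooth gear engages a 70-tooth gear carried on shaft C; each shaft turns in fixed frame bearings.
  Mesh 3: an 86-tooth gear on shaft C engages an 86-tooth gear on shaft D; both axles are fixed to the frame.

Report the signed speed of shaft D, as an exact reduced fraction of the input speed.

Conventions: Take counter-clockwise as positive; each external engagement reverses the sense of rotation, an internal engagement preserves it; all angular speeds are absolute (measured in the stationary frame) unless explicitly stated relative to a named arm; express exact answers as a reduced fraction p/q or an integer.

-4/5

3-mesh fixed-axis compound train (all bearings frame-fixed)
mesh 1 [56T→45T]: |ω|/ω_in = 1×56/45 = 56/45, sense flips to −
mesh 2 [45T→70T]: |ω|/ω_in = (56/45)×45/70 = 4/5, sense flips to +
mesh 3 [86T→86T]: |ω|/ω_in = (4/5)×86/86 = 4/5, sense flips to −
signed output speed (× input speed) = -4/5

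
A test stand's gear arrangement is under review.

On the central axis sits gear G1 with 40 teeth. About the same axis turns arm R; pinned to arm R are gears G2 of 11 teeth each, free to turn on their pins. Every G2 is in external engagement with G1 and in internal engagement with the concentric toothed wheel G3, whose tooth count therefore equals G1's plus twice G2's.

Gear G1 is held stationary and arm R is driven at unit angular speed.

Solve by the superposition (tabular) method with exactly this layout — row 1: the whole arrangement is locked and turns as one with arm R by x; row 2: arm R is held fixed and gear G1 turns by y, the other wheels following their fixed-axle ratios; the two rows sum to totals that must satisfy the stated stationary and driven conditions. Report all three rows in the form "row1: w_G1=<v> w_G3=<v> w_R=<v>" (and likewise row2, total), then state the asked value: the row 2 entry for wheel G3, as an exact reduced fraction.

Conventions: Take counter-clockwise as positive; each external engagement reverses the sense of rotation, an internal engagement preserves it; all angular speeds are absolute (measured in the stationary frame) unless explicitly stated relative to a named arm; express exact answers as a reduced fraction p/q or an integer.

recognized (axles ride arm R): planetary set, 40/11/62 teeth
superposition row 1 [locked train]: every member turns x
row 2 (arm held, sun turns y): ω_ring = −(40/62)·y, ω_arm = 0
boundary: total ω_sun = x + y = 0 and total ω_arm = x = 1  ⇒  y = -1, x = 1
row 2 ring = −(40/62)·(-1) = 20/31
totals (row 1 + row 2): sun 1 + (-1) = 0, ring 1 + 20/31 = 51/31, arm 1 + 0 = 1
asked cell (row2, ring) = 20/31

row1: w_G1=1 w_G3=1 w_R=1
row2: w_G1=-1 w_G3=20/31 w_R=0
total: w_G1=0 w_G3=51/31 w_R=1
asked value: 20/31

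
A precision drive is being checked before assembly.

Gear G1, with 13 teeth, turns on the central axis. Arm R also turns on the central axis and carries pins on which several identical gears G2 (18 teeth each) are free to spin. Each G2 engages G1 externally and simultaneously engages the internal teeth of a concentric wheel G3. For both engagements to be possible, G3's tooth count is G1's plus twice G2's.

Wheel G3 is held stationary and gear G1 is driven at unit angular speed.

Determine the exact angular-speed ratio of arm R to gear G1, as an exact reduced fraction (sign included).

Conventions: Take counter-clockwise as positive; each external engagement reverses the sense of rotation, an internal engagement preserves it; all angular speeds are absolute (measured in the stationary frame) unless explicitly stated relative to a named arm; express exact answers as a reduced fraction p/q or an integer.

class = planetary set [G3 = 13+2·18 = 49; Willis about the carrier]
ring teeth: 13 + 2·18 = 49
13(ω_sun−ω_arm) = −49(ω_ring−ω_arm),  ω_ring = 0, ω_sun = 1
13(1−ω_arm) = −49(0−ω_arm)  ⇒  62·ω_arm = 13  ⇒  ω_arm = 13/62
ω_out/ω_in = 13/62

13/62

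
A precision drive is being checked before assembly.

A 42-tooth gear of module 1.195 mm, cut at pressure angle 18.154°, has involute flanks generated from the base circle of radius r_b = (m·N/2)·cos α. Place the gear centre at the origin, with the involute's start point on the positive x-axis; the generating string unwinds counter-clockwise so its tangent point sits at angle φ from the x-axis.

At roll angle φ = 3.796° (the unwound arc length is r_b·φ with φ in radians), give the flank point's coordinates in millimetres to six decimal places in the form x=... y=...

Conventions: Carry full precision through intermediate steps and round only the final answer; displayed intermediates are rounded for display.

single-mesh involute tooth geometry (42T wheel at module 1.195)
pitch radius r_p = m·N/2 = 1.195·42/2 = 25.095000
base radius r_b = r_p·cos α = 25.095000·cos 18.154° = 23.845834
roll angle φ = 3.796° = 0.06625270 rad
x = r_b·(cos φ + φ·sin φ) = 23.898111
y = r_b·(sin φ − φ·cos φ) = 0.002311

x=23.898111 y=0.002311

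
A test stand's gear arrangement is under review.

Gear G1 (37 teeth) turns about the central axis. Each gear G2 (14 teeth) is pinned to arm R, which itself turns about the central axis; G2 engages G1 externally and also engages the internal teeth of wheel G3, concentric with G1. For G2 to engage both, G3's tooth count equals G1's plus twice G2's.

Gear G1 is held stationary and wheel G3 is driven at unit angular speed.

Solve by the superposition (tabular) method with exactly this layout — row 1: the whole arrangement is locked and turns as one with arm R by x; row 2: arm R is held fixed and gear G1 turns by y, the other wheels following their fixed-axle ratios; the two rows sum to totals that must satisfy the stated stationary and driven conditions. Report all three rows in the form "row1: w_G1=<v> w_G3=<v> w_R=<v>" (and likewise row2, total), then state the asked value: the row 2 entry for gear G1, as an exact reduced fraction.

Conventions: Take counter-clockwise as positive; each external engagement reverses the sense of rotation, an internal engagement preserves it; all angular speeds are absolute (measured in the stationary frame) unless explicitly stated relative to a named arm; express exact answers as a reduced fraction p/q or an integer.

row1: w_G1=65/102 w_G3=65/102 w_R=65/102
row2: w_G1=-65/102 w_G3=37/102 w_R=0
total: w_G1=0 w_G3=1 w_R=65/102
asked value: -65/102

topology: planetary set — G1 37T / G2 14T / G3 65T, arm = carrier (Willis)
superposition row 1 [locked train]: every member turns x
superposition row 2 [arm held]: sun y, ring −(37/65)·y, arm 0
boundary: total ω_sun = x + y = 0 and total ω_ring = x − (37/65)·y = 1  ⇒  y = -65/102, x = 65/102
row 2 ring = −(37/65)·(-65/102) = 37/102
totals (row 1 + row 2): sun 65/102 + (-65/102) = 0, ring 65/102 + 37/102 = 1, arm 65/102 + 0 = 65/102
asked cell (row2, sun) = -65/102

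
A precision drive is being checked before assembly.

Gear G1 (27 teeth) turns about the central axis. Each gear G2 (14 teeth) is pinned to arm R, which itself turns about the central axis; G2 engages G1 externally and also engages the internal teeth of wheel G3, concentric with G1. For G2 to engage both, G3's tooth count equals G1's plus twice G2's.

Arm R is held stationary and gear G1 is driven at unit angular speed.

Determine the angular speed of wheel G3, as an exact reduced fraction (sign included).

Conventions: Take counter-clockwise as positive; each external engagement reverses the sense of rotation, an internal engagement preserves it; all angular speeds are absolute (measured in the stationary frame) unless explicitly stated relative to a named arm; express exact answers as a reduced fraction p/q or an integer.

-27/55

recognized (axles ride arm R): planetary set, 27/14/55 teeth
ring teeth: 27 + 2·14 = 55
27(ω_sun−ω_arm) = −55(ω_ring−ω_arm),  ω_arm = 0, ω_sun = 1
ω_ring = 0 − (27/55)(1−0) = -27/55
exact speed ratio = -27/55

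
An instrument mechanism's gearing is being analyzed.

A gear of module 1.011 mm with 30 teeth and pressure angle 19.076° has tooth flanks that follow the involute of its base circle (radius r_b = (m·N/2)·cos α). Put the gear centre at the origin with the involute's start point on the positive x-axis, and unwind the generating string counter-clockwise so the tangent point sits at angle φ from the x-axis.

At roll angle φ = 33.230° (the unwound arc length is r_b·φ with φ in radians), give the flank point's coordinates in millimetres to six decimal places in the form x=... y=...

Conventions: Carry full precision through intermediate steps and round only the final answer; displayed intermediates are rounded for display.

class = single-mesh tooth geometry [base-circle involute, m = 1.011, 30T]
pitch radius r_p = m·N/2 = 1.011·30/2 = 15.165000
base radius r_b = r_p·cos α = 15.165000·cos 19.076° = 14.332228
roll angle φ = 33.230° = 0.57997291 rad
x = r_b·(cos φ + φ·sin φ) = 16.543739
y = r_b·(sin φ − φ·cos φ) = 0.901024

x=16.543739 y=0.901024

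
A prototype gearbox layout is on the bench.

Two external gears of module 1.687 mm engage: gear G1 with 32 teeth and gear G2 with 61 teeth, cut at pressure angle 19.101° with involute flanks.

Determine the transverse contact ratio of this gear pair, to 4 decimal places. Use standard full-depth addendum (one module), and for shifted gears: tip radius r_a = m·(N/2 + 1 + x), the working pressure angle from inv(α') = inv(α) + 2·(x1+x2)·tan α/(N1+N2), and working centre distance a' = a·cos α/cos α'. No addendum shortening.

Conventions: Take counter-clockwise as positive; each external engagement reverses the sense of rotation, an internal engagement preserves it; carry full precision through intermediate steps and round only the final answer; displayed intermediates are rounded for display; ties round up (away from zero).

1.7749

recognized (one external pair, fixed centres): single-mesh tooth geometry, m = 1.687, N1 = 32, N2 = 61
base radii: r_b1 = 25.505907, r_b2 = 48.620635
tip radii: r_a1 = 28.679000, r_a2 = 53.140500
no profile shift: α' = α, a' = a
action lengths: √(r_a1²−r_b1²) = 13.112351, √(r_a2²−r_b2²) = 21.446366
base pitch p_b = π·m·cos α = 5.008073
CR = (13.112351 + 21.446366 − 78.445500·sin 19.10100°)/5.008073 = 1.774865
contact ratio ≈ 1.7749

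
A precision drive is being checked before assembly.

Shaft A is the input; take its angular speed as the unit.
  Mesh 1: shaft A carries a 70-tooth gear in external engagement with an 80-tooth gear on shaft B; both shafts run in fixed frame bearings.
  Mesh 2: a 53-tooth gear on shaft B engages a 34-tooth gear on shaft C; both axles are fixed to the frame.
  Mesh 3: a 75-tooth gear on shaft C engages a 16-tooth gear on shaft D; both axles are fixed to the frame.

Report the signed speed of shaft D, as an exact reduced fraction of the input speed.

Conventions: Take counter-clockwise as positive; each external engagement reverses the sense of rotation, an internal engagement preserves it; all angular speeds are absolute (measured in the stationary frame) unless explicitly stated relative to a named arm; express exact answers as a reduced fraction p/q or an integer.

-27825/4352

3-mesh fixed-axis compound train (all bearings frame-fixed)
mesh 1 [70T→80T]: |ω|/ω_in = 1×70/80 = 7/8, sense flips to −
mesh 2 [53T→34T]: |ω|/ω_in = (7/8)×53/34 = 371/272, sense flips to +
mesh 3 [75T→16T]: |ω|/ω_in = (371/272)×75/16 = 27825/4352, sense flips to −
signed output speed (× input speed) = -27825/4352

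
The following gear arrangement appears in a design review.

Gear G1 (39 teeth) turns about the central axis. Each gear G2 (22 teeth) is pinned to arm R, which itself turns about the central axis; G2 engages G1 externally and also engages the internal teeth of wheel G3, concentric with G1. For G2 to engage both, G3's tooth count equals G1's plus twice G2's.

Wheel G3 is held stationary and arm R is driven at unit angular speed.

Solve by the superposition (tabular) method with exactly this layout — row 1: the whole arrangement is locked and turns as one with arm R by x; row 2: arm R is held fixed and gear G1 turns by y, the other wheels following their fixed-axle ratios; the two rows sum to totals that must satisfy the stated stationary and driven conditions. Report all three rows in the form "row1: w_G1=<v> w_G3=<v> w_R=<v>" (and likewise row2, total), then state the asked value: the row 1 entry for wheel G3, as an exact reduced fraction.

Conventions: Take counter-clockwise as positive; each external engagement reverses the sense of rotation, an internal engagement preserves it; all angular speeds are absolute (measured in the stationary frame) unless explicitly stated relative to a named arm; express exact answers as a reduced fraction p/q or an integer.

row1: w_G1=1 w_G3=1 w_R=1
row2: w_G1=83/39 w_G3=-1 w_R=0
total: w_G1=122/39 w_G3=0 w_R=1
asked value: 1

class = planetary set [G3 = 39+2·22 = 83; Willis about the carrier]
superposition row 1 [locked train]: every member turns x
superposition row 2 [arm held]: sun y, ring −(39/83)·y, arm 0
boundary: total ω_ring = x − (39/83)·y = 0 and total ω_arm = x = 1  ⇒  y = 83/39, x = 1
row 2 ring = −(39/83)·83/39 = -1
totals (row 1 + row 2): sun 1 + 83/39 = 122/39, ring 1 + (-1) = 0, arm 1 + 0 = 1
asked cell (row1, ring) = 1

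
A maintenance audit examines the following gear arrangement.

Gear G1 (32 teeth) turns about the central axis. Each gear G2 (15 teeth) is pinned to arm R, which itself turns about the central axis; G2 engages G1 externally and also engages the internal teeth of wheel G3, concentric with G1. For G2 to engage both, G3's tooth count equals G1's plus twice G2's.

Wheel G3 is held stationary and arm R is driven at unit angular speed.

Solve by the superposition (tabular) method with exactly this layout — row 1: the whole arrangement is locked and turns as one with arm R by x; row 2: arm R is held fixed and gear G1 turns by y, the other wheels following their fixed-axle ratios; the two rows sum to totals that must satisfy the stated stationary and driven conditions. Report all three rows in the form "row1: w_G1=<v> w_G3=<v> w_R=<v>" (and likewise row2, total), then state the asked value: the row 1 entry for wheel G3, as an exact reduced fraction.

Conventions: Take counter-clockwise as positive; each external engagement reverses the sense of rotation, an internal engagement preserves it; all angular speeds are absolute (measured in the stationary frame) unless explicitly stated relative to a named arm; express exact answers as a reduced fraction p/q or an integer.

recognized (axles ride arm R): planetary set, 32/15/62 teeth
row 1: whole set turns with the arm by x
row 2: sun turns y, ring = −(32/62)·y, arm 0
boundary: total ω_ring = x − (32/62)·y = 0 and total ω_arm = x = 1  ⇒  y = 31/16, x = 1
row 2 ring = −(32/62)·31/16 = -1
totals (row 1 + row 2): sun 1 + 31/16 = 47/16, ring 1 + (-1) = 0, arm 1 + 0 = 1
asked cell (row1, ring) = 1

row1: w_G1=1 w_G3=1 w_R=1
row2: w_G1=31/16 w_G3=-1 w_R=0
total: w_G1=47/16 w_G3=0 w_R=1
asked value: 1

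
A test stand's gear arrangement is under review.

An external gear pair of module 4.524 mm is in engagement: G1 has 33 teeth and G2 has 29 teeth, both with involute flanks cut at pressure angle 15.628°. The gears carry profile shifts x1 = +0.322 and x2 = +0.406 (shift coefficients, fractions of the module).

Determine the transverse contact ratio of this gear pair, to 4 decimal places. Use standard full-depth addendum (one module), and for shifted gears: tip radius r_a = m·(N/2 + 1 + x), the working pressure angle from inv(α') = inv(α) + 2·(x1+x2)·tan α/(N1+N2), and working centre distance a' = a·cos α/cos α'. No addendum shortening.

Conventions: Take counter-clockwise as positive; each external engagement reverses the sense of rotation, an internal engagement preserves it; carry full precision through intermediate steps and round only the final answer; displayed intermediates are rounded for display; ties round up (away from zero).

1.7118

single-mesh involute tooth geometry (33T engaging 29T at module 4.524)
base radii: r_b1 = 71.886414, r_b2 = 63.172910
tip radii: r_a1 = 80.626728, r_a2 = 71.958744
inv(α') = inv(15.628°) + 2·(+0.322+0.406)·tan α/(33+29) = 0.01354101  ⇒  α' = 19.39043°
a' = a·cos α / cos α' = 140.2440·cos 15.628°/cos 19.39043° = 143.180807
action lengths: √(r_a1²−r_b1²) = 36.510446, √(r_a2²−r_b2²) = 34.456412
base pitch p_b = π·m·cos α = 13.687141
CR = (36.510446 + 34.456412 − 143.180807·sin 19.39043°)/13.687141 = 1.711849
contact ratio ≈ 1.7118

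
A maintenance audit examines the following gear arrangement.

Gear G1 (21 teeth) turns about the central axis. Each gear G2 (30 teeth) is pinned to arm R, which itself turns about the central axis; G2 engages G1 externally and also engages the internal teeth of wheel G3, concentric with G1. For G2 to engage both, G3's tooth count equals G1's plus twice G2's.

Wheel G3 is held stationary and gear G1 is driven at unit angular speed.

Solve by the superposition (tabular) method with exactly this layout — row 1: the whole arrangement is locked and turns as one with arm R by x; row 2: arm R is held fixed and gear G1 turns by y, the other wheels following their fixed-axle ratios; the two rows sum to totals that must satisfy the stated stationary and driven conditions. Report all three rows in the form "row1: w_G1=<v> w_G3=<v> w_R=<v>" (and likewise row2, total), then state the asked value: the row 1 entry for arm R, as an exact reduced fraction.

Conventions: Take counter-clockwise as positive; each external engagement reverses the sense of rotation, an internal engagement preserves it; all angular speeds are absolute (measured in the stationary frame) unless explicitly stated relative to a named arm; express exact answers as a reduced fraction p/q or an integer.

topology: planetary set — G1 21T / G2 30T / G3 81T, arm = carrier (Willis)
row 1 (train locked, turned with arm): all members turn x
row 2 — arm fixed, fixed-axis ratios: sun y, ring −(21/81)·y, arm 0
boundary: total ω_ring = x − (21/81)·y = 0 and total ω_sun = x + y = 1  ⇒  y = 27/34, x = 7/34
row 2 ring = −(21/81)·27/34 = -7/34
totals (row 1 + row 2): sun 7/34 + 27/34 = 1, ring 7/34 + (-7/34) = 0, arm 7/34 + 0 = 7/34
asked cell (row1, arm) = 7/34

row1: w_G1=7/34 w_G3=7/34 w_R=7/34
row2: w_G1=27/34 w_G3=-7/34 w_R=0
total: w_G1=1 w_G3=0 w_R=7/34
asked value: 7/34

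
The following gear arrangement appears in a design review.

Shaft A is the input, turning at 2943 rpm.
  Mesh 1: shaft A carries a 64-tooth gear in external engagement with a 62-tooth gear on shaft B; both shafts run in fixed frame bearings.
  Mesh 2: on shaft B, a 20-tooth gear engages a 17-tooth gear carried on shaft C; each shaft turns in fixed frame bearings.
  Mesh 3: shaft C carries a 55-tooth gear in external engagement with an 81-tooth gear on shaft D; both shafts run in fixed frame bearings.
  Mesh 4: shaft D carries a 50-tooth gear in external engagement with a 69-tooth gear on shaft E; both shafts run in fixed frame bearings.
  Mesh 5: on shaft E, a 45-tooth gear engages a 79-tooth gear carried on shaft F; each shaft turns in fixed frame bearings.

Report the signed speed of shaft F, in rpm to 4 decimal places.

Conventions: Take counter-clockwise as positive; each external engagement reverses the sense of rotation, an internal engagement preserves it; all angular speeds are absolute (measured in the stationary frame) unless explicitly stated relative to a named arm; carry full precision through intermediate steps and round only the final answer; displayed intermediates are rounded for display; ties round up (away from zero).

-1001.7137 rpm

recognized (6 fixed axles, 5 meshes): fixed-axis compound train
mesh 1 [64T→62T]: ω = 2943.0000×64/62 = 3037.9355 rpm, sense flips to −
mesh 2 [20T→17T]: ω = 3037.9355×20/17 = 3574.0417 rpm, sense flips to +
mesh 3 [55T→81T]: ω = 3574.0417×55/81 = 2426.8185 rpm, sense flips to −
mesh 4 [50T→69T]: ω = 2426.8185×50/69 = 1758.5641 rpm, sense flips to +
mesh 5 [45T→79T]: ω = 1758.5641×45/79 = 1001.7137 rpm, sense flips to −
signed output speed = -1001.7137 rpm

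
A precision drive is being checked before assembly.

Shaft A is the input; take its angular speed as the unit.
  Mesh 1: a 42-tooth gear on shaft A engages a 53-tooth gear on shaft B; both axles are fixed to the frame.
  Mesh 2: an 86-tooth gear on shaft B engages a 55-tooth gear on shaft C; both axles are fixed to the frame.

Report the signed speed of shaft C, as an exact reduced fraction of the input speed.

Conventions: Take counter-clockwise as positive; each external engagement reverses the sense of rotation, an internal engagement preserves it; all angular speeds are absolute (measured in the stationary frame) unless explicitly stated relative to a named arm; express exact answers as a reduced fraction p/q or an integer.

3612/2915

2-mesh fixed-axis compound train (all bearings frame-fixed)
mesh 1 [42T→53T]: |ω|/ω_in = 1×42/53 = 42/53, sense flips to −
mesh 2 [86T→55T]: |ω|/ω_in = (42/53)×86/55 = 3612/2915, sense flips to +
signed output speed (× input speed) = 3612/2915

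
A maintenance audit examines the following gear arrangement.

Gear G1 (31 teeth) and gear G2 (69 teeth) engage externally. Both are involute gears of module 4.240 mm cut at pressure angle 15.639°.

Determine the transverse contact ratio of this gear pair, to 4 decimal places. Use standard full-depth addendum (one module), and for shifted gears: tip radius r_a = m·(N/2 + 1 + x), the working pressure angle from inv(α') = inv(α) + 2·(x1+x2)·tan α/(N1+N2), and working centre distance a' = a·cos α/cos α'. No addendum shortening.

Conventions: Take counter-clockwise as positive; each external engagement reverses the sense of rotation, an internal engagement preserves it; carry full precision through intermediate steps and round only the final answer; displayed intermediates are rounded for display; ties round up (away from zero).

topology: single-mesh involute geometry — m = 4.240, 31T/69T pair
base radii: r_b1 = 63.286999, r_b2 = 140.864611
tip radii: r_a1 = 69.960000, r_a2 = 150.520000
no profile shift: α' = α, a' = a
action lengths: √(r_a1²−r_b1²) = 29.818741, √(r_a2²−r_b2²) = 53.041792
base pitch p_b = π·m·cos α = 12.827224
CR = (29.818741 + 53.041792 − 212.000000·sin 15.63900°)/12.827224 = 2.004374
contact ratio ≈ 2.0044

2.0044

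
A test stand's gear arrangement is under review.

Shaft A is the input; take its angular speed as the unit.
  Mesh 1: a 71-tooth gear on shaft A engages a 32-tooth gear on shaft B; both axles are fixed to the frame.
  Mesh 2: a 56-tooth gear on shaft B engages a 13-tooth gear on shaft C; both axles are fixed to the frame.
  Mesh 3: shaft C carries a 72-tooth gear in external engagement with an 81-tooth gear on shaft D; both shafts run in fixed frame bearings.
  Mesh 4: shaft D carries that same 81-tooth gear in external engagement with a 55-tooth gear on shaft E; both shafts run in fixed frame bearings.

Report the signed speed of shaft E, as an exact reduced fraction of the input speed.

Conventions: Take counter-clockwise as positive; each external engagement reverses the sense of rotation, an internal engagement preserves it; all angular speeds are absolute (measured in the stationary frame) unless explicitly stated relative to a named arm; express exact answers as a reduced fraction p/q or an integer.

8946/715

4-mesh fixed-axis compound train (all bearings frame-fixed)
mesh 1 [71T→32T]: |ω|/ω_in = 1×71/32 = 71/32, sense flips to −
mesh 2 [56T→13T]: |ω|/ω_in = (71/32)×56/13 = 497/52, sense flips to +
mesh 3 [72T→81T]: |ω|/ω_in = (497/52)×72/81 = 994/117, sense flips to −
mesh 4 [81T→55T]: |ω|/ω_in = (994/117)×81/55 = 8946/715, sense flips to +
signed output speed (× input speed) = 8946/715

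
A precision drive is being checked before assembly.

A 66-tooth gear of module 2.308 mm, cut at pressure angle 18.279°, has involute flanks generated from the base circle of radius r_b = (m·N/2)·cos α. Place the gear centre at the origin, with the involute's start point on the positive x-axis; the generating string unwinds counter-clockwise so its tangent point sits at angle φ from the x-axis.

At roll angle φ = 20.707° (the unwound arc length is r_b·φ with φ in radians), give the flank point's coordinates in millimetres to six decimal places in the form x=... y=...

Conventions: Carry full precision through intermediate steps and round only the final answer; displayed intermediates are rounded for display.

x=76.890742 y=1.123162

recognized (one wheel, involute flank): single-mesh tooth geometry, m = 2.308, N = 66
pitch radius r_p = m·N/2 = 2.308·66/2 = 76.164000
base radius r_b = r_p·cos α = 76.164000·cos 18.279° = 72.320802
roll angle φ = 20.707° = 0.36140533 rad
x = r_b·(cos φ + φ·sin φ) = 76.890742
y = r_b·(sin φ − φ·cos φ) = 1.123162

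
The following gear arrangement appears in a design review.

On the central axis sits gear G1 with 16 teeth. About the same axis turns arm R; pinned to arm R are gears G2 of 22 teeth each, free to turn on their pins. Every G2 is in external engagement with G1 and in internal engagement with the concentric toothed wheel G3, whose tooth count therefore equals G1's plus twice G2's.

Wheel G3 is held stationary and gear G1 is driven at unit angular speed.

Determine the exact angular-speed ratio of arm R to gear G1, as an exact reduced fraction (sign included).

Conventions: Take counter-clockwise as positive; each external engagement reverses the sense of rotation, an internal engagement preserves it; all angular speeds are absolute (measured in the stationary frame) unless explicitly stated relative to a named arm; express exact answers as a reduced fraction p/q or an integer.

planetary set (16T centre, 22T on arm, 60T internal) — Willis relation
ring teeth: 16 + 2·22 = 60
16(ω_sun−ω_arm) = −60(ω_ring−ω_arm),  ω_ring = 0, ω_sun = 1
16(1−ω_arm) = −60(0−ω_arm)  ⇒  76·ω_arm = 16  ⇒  ω_arm = 4/19
ω_out/ω_in = 4/19

4/19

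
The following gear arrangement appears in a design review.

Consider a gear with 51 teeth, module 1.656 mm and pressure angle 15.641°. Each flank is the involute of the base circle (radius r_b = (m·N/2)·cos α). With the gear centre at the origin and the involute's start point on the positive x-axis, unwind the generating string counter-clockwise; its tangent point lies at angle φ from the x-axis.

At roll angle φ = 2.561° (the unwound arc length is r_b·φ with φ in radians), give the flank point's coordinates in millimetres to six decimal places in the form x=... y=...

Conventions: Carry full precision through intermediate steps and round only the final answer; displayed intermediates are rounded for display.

x=40.704894 y=0.001210

topology: single-mesh involute geometry — m = 1.656, N = 51
pitch radius r_p = m·N/2 = 1.656·51/2 = 42.228000
base radius r_b = r_p·cos α = 42.228000·cos 15.641° = 40.664292
roll angle φ = 2.561° = 0.04469788 rad
x = r_b·(cos φ + φ·sin φ) = 40.704894
y = r_b·(sin φ − φ·cos φ) = 0.001210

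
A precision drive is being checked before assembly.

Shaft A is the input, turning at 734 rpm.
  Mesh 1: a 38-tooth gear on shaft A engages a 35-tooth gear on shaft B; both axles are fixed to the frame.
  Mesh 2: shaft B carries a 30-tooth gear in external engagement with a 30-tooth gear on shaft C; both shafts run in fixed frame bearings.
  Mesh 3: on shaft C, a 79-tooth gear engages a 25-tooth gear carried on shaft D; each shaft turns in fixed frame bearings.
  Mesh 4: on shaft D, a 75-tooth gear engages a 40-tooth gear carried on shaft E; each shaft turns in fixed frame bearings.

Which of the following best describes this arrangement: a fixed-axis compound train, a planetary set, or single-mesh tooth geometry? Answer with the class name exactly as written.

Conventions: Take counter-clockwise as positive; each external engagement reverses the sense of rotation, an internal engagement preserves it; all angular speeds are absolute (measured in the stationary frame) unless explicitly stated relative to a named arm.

fixed-axis compound train

4-mesh fixed-axis compound train (all bearings frame-fixed)
classification: fixed-axis compound train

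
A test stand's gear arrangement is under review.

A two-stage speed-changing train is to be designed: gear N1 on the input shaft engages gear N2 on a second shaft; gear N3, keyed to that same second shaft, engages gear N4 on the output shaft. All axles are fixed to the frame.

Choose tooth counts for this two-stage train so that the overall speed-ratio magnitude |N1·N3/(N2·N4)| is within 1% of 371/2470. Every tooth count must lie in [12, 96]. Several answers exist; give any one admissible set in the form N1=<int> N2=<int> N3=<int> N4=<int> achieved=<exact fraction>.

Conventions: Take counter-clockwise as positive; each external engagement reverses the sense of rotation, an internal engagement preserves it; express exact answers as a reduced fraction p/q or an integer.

topology: fixed-axis compound train — 2 stages, target 371/2470
target = 371/2470 in lowest terms: an exact hit needs N1·N3 = k·371 and N2·N4 = k·2470 for one integer k, every count in [12, 96]; additionally prefer no 1:1 stage (N1 ≠ N2, N3 ≠ N4)
k = 1: no 1:1-free in-range split of k·371 and k·2470 into factor pairs; take k = 2
k = 2: N1·N3 = 742 = 14·53, N2·N4 = 4940 = 52·95
achieved = 14·53/(52·95) = 371/2470; |achieved − target| = 0 ≤ 371/247000 ✓

N1=14 N2=52 N3=53 N4=95 achieved=371/2470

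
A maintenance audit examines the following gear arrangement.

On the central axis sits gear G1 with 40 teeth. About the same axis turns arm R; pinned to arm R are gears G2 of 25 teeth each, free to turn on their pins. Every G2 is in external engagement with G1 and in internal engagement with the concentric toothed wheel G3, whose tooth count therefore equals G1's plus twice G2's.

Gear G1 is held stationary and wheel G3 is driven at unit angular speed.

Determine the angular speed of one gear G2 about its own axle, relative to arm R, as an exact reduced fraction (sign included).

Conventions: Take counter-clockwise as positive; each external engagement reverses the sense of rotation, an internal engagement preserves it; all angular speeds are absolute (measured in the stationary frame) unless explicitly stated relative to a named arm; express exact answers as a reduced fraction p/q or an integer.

72/65

topology: planetary set — G1 40T / G2 25T / G3 90T, arm = carrier (Willis)
ring teeth: 40 + 2·25 = 90
40(ω_sun−ω_arm) = −90(ω_ring−ω_arm),  ω_sun = 0, ω_ring = 1
40(0−ω_arm) = −90(1−ω_arm)  ⇒  130·ω_arm = 90  ⇒  ω_arm = 9/13
sun–planet mesh: 40·(0−9/13) = −25·(ω_p−ω_arm)  ⇒  ω_p−ω_arm = 72/65
exact speed ratio = 72/65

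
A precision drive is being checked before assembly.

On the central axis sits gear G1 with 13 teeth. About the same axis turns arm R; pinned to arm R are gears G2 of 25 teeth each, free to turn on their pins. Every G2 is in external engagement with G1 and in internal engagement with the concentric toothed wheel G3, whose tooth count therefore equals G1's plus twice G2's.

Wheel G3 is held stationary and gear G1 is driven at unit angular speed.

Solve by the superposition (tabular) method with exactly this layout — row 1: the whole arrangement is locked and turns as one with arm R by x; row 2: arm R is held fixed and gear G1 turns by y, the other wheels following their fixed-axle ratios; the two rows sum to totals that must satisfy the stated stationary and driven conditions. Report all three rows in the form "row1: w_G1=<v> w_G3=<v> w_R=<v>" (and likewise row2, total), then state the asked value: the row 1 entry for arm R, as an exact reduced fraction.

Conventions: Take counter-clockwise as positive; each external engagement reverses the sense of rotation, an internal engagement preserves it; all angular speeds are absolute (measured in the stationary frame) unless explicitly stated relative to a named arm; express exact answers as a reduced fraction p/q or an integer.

row1: w_G1=13/76 w_G3=13/76 w_R=13/76
row2: w_G1=63/76 w_G3=-13/76 w_R=0
total: w_G1=1 w_G3=0 w_R=13/76
asked value: 13/76

class = planetary set [G3 = 13+2·25 = 63; Willis about the carrier]
row 1: whole set turns with the arm by x
superposition row 2 [arm held]: sun y, ring −(13/63)·y, arm 0
boundary: total ω_ring = x − (13/63)·y = 0 and total ω_sun = x + y = 1  ⇒  y = 63/76, x = 13/76
row 2 ring = −(13/63)·63/76 = -13/76
totals (row 1 + row 2): sun 13/76 + 63/76 = 1, ring 13/76 + (-13/76) = 0, arm 13/76 + 0 = 13/76
asked cell (row1, arm) = 13/76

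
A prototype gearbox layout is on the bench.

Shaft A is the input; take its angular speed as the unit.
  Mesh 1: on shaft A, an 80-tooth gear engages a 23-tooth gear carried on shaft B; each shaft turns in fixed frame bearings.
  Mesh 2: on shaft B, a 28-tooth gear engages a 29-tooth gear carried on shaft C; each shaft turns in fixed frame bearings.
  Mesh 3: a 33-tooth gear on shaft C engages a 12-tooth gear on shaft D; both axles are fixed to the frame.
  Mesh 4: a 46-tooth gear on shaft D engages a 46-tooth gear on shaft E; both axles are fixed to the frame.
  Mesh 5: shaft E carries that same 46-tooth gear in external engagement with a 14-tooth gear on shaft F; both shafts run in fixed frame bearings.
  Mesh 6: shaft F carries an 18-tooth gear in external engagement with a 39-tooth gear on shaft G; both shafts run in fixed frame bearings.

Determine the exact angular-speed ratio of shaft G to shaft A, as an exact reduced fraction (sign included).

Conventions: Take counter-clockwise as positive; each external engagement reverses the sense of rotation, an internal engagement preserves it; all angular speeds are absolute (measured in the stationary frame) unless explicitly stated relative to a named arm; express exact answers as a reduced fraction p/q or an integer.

5280/377

class = fixed-axis compound train [6 meshes; 6 ratios multiply, 6 sense flips]
mesh 1 [80T→23T]: running ratio 80/23, sense −
mesh 2 [28T→29T]: running ratio 2240/667, sense +
mesh 3 [33T→12T]: running ratio 6160/667, sense −
mesh 4 [46T→46T]: running ratio 6160/667, sense +
mesh 5 [46T→14T]: running ratio 880/29, sense −
mesh 6 [18T→39T]: running ratio 5280/377, sense +
ω_out/ω_in = 5280/377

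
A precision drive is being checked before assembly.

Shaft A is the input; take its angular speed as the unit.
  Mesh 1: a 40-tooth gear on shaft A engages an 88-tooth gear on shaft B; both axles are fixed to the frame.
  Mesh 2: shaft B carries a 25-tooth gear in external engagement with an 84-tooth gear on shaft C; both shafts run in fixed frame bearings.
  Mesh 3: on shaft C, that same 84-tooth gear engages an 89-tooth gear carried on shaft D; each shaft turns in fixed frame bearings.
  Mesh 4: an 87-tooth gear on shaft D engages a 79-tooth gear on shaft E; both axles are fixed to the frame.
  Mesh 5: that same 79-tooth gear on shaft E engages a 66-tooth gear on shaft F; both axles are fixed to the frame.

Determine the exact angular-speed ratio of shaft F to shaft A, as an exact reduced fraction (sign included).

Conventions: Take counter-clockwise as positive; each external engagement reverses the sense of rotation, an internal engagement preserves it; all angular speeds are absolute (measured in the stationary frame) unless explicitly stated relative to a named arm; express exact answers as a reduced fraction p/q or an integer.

-3625/21538

class = fixed-axis compound train [5 meshes; 5 ratios multiply, 5 sense flips]
mesh 1 [40T→88T]: running ratio 5/11, sense −
mesh 2 [25T→84T]: running ratio 125/924, sense +
mesh 3 [84T→89T]: running ratio 125/979, sense −
mesh 4 [87T→79T]: running ratio 10875/77341, sense +
mesh 5 [79T→66T]: running ratio 3625/21538, sense −
ω_out/ω_in = -3625/21538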